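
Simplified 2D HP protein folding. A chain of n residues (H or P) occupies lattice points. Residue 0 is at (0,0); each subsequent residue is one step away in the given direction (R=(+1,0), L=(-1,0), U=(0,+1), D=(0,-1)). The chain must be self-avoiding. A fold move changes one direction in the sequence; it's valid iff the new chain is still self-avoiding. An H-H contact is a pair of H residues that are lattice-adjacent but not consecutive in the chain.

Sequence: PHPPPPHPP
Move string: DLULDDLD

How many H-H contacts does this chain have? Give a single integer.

Positions: [(0, 0), (0, -1), (-1, -1), (-1, 0), (-2, 0), (-2, -1), (-2, -2), (-3, -2), (-3, -3)]
No H-H contacts found.

Answer: 0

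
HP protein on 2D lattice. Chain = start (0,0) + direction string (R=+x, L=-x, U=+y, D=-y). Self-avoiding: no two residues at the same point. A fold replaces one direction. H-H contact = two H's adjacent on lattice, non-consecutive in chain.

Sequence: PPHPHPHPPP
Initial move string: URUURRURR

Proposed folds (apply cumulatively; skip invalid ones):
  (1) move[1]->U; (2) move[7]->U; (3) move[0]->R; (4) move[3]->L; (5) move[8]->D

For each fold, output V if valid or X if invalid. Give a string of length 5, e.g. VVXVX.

Initial: URUURRURR -> [(0, 0), (0, 1), (1, 1), (1, 2), (1, 3), (2, 3), (3, 3), (3, 4), (4, 4), (5, 4)]
Fold 1: move[1]->U => UUUURRURR VALID
Fold 2: move[7]->U => UUUURRUUR VALID
Fold 3: move[0]->R => RUUURRUUR VALID
Fold 4: move[3]->L => RUULRRUUR INVALID (collision), skipped
Fold 5: move[8]->D => RUUURRUUD INVALID (collision), skipped

Answer: VVVXX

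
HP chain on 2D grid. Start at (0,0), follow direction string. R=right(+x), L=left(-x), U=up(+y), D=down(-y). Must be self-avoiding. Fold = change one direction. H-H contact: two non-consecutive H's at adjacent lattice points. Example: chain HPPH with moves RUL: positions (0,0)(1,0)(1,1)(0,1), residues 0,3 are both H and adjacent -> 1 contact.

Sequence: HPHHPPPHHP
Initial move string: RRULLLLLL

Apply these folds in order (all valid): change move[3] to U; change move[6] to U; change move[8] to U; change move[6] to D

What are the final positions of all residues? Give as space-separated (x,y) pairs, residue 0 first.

Answer: (0,0) (1,0) (2,0) (2,1) (2,2) (1,2) (0,2) (0,1) (-1,1) (-1,2)

Derivation:
Initial moves: RRULLLLLL
Fold: move[3]->U => RRUULLLLL (positions: [(0, 0), (1, 0), (2, 0), (2, 1), (2, 2), (1, 2), (0, 2), (-1, 2), (-2, 2), (-3, 2)])
Fold: move[6]->U => RRUULLULL (positions: [(0, 0), (1, 0), (2, 0), (2, 1), (2, 2), (1, 2), (0, 2), (0, 3), (-1, 3), (-2, 3)])
Fold: move[8]->U => RRUULLULU (positions: [(0, 0), (1, 0), (2, 0), (2, 1), (2, 2), (1, 2), (0, 2), (0, 3), (-1, 3), (-1, 4)])
Fold: move[6]->D => RRUULLDLU (positions: [(0, 0), (1, 0), (2, 0), (2, 1), (2, 2), (1, 2), (0, 2), (0, 1), (-1, 1), (-1, 2)])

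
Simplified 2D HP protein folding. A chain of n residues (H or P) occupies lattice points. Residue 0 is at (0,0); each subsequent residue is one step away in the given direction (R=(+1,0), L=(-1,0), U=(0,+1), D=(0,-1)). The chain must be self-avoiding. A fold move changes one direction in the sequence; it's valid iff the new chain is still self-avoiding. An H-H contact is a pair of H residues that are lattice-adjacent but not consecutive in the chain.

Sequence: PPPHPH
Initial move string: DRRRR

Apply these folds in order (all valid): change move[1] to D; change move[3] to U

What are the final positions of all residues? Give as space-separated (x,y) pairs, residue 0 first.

Answer: (0,0) (0,-1) (0,-2) (1,-2) (1,-1) (2,-1)

Derivation:
Initial moves: DRRRR
Fold: move[1]->D => DDRRR (positions: [(0, 0), (0, -1), (0, -2), (1, -2), (2, -2), (3, -2)])
Fold: move[3]->U => DDRUR (positions: [(0, 0), (0, -1), (0, -2), (1, -2), (1, -1), (2, -1)])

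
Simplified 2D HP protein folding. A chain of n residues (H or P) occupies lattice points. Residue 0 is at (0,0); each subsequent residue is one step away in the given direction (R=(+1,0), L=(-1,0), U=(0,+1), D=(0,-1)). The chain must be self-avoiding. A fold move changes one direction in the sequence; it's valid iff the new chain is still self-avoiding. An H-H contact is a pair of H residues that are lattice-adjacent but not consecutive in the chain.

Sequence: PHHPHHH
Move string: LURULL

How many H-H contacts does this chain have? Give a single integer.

Positions: [(0, 0), (-1, 0), (-1, 1), (0, 1), (0, 2), (-1, 2), (-2, 2)]
H-H contact: residue 2 @(-1,1) - residue 5 @(-1, 2)

Answer: 1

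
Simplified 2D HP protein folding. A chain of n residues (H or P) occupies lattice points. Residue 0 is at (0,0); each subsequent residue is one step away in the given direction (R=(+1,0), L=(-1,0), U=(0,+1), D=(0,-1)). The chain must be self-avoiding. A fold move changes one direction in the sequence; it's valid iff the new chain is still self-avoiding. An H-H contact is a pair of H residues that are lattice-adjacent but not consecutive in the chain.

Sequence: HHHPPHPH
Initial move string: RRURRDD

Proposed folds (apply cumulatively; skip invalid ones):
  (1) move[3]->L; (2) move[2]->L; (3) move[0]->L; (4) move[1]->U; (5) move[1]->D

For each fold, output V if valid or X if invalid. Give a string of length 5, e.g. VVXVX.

Answer: XXXVX

Derivation:
Initial: RRURRDD -> [(0, 0), (1, 0), (2, 0), (2, 1), (3, 1), (4, 1), (4, 0), (4, -1)]
Fold 1: move[3]->L => RRULRDD INVALID (collision), skipped
Fold 2: move[2]->L => RRLRRDD INVALID (collision), skipped
Fold 3: move[0]->L => LRURRDD INVALID (collision), skipped
Fold 4: move[1]->U => RUURRDD VALID
Fold 5: move[1]->D => RDURRDD INVALID (collision), skipped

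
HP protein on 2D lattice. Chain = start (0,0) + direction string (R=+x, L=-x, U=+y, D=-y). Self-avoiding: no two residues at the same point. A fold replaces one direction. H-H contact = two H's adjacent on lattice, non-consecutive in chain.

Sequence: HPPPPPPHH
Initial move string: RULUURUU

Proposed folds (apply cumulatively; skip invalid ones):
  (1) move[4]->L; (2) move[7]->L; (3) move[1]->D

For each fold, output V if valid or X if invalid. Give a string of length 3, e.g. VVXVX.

Initial: RULUURUU -> [(0, 0), (1, 0), (1, 1), (0, 1), (0, 2), (0, 3), (1, 3), (1, 4), (1, 5)]
Fold 1: move[4]->L => RULULRUU INVALID (collision), skipped
Fold 2: move[7]->L => RULUURUL VALID
Fold 3: move[1]->D => RDLUURUL INVALID (collision), skipped

Answer: XVX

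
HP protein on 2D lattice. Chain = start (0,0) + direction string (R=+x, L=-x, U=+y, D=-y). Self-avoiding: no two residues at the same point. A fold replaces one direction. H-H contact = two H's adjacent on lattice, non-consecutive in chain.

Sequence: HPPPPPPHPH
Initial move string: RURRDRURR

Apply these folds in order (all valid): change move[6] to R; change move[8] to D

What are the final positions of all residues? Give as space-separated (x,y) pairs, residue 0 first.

Answer: (0,0) (1,0) (1,1) (2,1) (3,1) (3,0) (4,0) (5,0) (6,0) (6,-1)

Derivation:
Initial moves: RURRDRURR
Fold: move[6]->R => RURRDRRRR (positions: [(0, 0), (1, 0), (1, 1), (2, 1), (3, 1), (3, 0), (4, 0), (5, 0), (6, 0), (7, 0)])
Fold: move[8]->D => RURRDRRRD (positions: [(0, 0), (1, 0), (1, 1), (2, 1), (3, 1), (3, 0), (4, 0), (5, 0), (6, 0), (6, -1)])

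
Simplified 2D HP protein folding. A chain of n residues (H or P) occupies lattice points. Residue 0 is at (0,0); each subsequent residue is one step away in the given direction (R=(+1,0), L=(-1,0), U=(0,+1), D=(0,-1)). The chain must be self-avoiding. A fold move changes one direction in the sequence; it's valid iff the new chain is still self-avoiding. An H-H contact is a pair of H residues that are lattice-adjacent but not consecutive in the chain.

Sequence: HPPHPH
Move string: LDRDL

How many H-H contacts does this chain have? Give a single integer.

Positions: [(0, 0), (-1, 0), (-1, -1), (0, -1), (0, -2), (-1, -2)]
H-H contact: residue 0 @(0,0) - residue 3 @(0, -1)

Answer: 1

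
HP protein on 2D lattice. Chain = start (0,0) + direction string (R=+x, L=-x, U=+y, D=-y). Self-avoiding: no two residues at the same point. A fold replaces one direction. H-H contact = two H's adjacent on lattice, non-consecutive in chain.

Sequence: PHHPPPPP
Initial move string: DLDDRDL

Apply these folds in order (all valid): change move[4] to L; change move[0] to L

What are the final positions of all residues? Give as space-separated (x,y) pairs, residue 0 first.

Initial moves: DLDDRDL
Fold: move[4]->L => DLDDLDL (positions: [(0, 0), (0, -1), (-1, -1), (-1, -2), (-1, -3), (-2, -3), (-2, -4), (-3, -4)])
Fold: move[0]->L => LLDDLDL (positions: [(0, 0), (-1, 0), (-2, 0), (-2, -1), (-2, -2), (-3, -2), (-3, -3), (-4, -3)])

Answer: (0,0) (-1,0) (-2,0) (-2,-1) (-2,-2) (-3,-2) (-3,-3) (-4,-3)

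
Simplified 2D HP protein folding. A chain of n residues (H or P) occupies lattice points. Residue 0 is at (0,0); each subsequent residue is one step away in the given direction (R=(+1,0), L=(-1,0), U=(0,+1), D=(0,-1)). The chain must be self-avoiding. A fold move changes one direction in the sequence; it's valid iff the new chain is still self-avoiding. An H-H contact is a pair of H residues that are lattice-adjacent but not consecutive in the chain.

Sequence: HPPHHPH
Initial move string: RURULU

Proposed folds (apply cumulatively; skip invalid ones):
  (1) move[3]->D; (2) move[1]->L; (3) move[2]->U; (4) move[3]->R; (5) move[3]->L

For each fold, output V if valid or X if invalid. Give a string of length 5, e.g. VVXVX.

Initial: RURULU -> [(0, 0), (1, 0), (1, 1), (2, 1), (2, 2), (1, 2), (1, 3)]
Fold 1: move[3]->D => RURDLU INVALID (collision), skipped
Fold 2: move[1]->L => RLRULU INVALID (collision), skipped
Fold 3: move[2]->U => RUUULU VALID
Fold 4: move[3]->R => RUURLU INVALID (collision), skipped
Fold 5: move[3]->L => RUULLU VALID

Answer: XXVXV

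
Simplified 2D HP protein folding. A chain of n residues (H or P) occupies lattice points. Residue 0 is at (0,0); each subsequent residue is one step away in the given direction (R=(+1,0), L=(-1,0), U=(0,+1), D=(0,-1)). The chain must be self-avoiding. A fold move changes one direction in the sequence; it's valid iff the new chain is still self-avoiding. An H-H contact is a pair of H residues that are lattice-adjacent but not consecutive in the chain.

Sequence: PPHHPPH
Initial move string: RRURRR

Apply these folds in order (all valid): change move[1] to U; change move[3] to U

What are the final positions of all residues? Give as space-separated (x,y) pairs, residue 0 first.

Answer: (0,0) (1,0) (1,1) (1,2) (1,3) (2,3) (3,3)

Derivation:
Initial moves: RRURRR
Fold: move[1]->U => RUURRR (positions: [(0, 0), (1, 0), (1, 1), (1, 2), (2, 2), (3, 2), (4, 2)])
Fold: move[3]->U => RUUURR (positions: [(0, 0), (1, 0), (1, 1), (1, 2), (1, 3), (2, 3), (3, 3)])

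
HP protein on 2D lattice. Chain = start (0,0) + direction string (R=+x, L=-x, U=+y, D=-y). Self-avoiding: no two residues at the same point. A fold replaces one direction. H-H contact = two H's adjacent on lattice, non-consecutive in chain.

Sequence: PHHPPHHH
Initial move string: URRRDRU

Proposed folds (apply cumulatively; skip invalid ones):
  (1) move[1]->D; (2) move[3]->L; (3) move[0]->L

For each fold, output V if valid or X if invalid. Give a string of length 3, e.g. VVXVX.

Initial: URRRDRU -> [(0, 0), (0, 1), (1, 1), (2, 1), (3, 1), (3, 0), (4, 0), (4, 1)]
Fold 1: move[1]->D => UDRRDRU INVALID (collision), skipped
Fold 2: move[3]->L => URRLDRU INVALID (collision), skipped
Fold 3: move[0]->L => LRRRDRU INVALID (collision), skipped

Answer: XXX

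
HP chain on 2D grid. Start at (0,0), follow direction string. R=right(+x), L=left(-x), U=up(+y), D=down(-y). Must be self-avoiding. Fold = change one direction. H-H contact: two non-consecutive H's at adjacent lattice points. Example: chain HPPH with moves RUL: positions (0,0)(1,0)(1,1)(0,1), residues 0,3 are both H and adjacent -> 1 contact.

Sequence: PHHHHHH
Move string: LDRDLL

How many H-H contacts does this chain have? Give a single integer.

Answer: 1

Derivation:
Positions: [(0, 0), (-1, 0), (-1, -1), (0, -1), (0, -2), (-1, -2), (-2, -2)]
H-H contact: residue 2 @(-1,-1) - residue 5 @(-1, -2)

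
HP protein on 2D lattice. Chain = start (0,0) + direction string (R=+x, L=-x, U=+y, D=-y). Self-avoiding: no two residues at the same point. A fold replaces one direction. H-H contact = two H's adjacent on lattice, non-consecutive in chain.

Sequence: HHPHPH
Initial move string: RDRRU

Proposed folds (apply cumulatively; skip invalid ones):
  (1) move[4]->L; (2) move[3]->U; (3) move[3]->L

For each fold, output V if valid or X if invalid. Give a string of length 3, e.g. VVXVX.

Answer: XVX

Derivation:
Initial: RDRRU -> [(0, 0), (1, 0), (1, -1), (2, -1), (3, -1), (3, 0)]
Fold 1: move[4]->L => RDRRL INVALID (collision), skipped
Fold 2: move[3]->U => RDRUU VALID
Fold 3: move[3]->L => RDRLU INVALID (collision), skipped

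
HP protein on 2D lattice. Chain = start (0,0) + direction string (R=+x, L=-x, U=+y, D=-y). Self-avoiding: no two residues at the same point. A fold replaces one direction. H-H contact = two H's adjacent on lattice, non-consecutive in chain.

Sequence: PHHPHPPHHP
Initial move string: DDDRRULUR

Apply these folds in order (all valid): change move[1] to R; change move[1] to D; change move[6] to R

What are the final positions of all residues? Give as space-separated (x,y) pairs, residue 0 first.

Answer: (0,0) (0,-1) (0,-2) (0,-3) (1,-3) (2,-3) (2,-2) (3,-2) (3,-1) (4,-1)

Derivation:
Initial moves: DDDRRULUR
Fold: move[1]->R => DRDRRULUR (positions: [(0, 0), (0, -1), (1, -1), (1, -2), (2, -2), (3, -2), (3, -1), (2, -1), (2, 0), (3, 0)])
Fold: move[1]->D => DDDRRULUR (positions: [(0, 0), (0, -1), (0, -2), (0, -3), (1, -3), (2, -3), (2, -2), (1, -2), (1, -1), (2, -1)])
Fold: move[6]->R => DDDRRURUR (positions: [(0, 0), (0, -1), (0, -2), (0, -3), (1, -3), (2, -3), (2, -2), (3, -2), (3, -1), (4, -1)])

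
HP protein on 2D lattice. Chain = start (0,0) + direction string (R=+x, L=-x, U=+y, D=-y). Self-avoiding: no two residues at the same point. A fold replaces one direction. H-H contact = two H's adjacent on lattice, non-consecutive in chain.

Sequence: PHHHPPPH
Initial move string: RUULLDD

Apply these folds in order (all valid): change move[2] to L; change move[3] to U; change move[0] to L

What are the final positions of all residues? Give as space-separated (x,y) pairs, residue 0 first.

Answer: (0,0) (-1,0) (-1,1) (-2,1) (-2,2) (-3,2) (-3,1) (-3,0)

Derivation:
Initial moves: RUULLDD
Fold: move[2]->L => RULLLDD (positions: [(0, 0), (1, 0), (1, 1), (0, 1), (-1, 1), (-2, 1), (-2, 0), (-2, -1)])
Fold: move[3]->U => RULULDD (positions: [(0, 0), (1, 0), (1, 1), (0, 1), (0, 2), (-1, 2), (-1, 1), (-1, 0)])
Fold: move[0]->L => LULULDD (positions: [(0, 0), (-1, 0), (-1, 1), (-2, 1), (-2, 2), (-3, 2), (-3, 1), (-3, 0)])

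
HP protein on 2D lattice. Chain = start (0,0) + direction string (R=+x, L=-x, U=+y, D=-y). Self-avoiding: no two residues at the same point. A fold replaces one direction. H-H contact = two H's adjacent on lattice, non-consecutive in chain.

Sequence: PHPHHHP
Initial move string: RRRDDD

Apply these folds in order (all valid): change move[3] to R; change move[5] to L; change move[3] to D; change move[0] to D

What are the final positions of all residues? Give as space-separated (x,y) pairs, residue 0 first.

Answer: (0,0) (0,-1) (1,-1) (2,-1) (2,-2) (2,-3) (1,-3)

Derivation:
Initial moves: RRRDDD
Fold: move[3]->R => RRRRDD (positions: [(0, 0), (1, 0), (2, 0), (3, 0), (4, 0), (4, -1), (4, -2)])
Fold: move[5]->L => RRRRDL (positions: [(0, 0), (1, 0), (2, 0), (3, 0), (4, 0), (4, -1), (3, -1)])
Fold: move[3]->D => RRRDDL (positions: [(0, 0), (1, 0), (2, 0), (3, 0), (3, -1), (3, -2), (2, -2)])
Fold: move[0]->D => DRRDDL (positions: [(0, 0), (0, -1), (1, -1), (2, -1), (2, -2), (2, -3), (1, -3)])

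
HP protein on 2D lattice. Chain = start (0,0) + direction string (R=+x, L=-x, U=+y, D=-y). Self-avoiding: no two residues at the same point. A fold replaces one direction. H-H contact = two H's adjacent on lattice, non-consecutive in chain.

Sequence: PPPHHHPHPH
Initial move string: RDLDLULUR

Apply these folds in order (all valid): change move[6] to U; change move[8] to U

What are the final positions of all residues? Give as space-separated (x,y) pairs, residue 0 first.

Initial moves: RDLDLULUR
Fold: move[6]->U => RDLDLUUUR (positions: [(0, 0), (1, 0), (1, -1), (0, -1), (0, -2), (-1, -2), (-1, -1), (-1, 0), (-1, 1), (0, 1)])
Fold: move[8]->U => RDLDLUUUU (positions: [(0, 0), (1, 0), (1, -1), (0, -1), (0, -2), (-1, -2), (-1, -1), (-1, 0), (-1, 1), (-1, 2)])

Answer: (0,0) (1,0) (1,-1) (0,-1) (0,-2) (-1,-2) (-1,-1) (-1,0) (-1,1) (-1,2)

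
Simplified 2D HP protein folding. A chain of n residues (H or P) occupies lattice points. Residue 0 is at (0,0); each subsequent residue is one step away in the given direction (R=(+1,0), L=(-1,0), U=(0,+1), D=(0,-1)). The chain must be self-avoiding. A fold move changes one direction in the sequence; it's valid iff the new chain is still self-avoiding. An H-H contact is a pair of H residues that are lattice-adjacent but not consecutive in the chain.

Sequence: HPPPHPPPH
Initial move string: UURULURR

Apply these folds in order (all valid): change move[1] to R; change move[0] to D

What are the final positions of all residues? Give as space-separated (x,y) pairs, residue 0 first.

Initial moves: UURULURR
Fold: move[1]->R => URRULURR (positions: [(0, 0), (0, 1), (1, 1), (2, 1), (2, 2), (1, 2), (1, 3), (2, 3), (3, 3)])
Fold: move[0]->D => DRRULURR (positions: [(0, 0), (0, -1), (1, -1), (2, -1), (2, 0), (1, 0), (1, 1), (2, 1), (3, 1)])

Answer: (0,0) (0,-1) (1,-1) (2,-1) (2,0) (1,0) (1,1) (2,1) (3,1)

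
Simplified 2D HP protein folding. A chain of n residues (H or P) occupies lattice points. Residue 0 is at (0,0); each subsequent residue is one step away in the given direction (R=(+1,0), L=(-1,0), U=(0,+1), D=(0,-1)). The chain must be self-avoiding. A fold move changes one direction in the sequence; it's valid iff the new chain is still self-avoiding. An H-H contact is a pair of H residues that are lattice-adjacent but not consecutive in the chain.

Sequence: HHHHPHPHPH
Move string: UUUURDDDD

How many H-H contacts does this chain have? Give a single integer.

Positions: [(0, 0), (0, 1), (0, 2), (0, 3), (0, 4), (1, 4), (1, 3), (1, 2), (1, 1), (1, 0)]
H-H contact: residue 0 @(0,0) - residue 9 @(1, 0)
H-H contact: residue 2 @(0,2) - residue 7 @(1, 2)

Answer: 2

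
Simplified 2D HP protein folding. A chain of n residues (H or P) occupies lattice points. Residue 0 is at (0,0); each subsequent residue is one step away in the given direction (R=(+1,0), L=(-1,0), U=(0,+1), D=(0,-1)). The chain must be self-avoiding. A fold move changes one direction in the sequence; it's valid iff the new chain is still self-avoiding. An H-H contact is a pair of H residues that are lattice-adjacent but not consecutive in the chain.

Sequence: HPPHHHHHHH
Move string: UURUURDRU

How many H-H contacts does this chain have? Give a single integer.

Positions: [(0, 0), (0, 1), (0, 2), (1, 2), (1, 3), (1, 4), (2, 4), (2, 3), (3, 3), (3, 4)]
H-H contact: residue 4 @(1,3) - residue 7 @(2, 3)
H-H contact: residue 6 @(2,4) - residue 9 @(3, 4)

Answer: 2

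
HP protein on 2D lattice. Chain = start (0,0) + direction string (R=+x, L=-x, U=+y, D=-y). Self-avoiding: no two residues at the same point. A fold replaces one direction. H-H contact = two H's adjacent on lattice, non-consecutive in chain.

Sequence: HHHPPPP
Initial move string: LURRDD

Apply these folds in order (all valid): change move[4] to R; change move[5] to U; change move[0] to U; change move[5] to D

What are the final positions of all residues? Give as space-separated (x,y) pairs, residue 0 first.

Answer: (0,0) (0,1) (0,2) (1,2) (2,2) (3,2) (3,1)

Derivation:
Initial moves: LURRDD
Fold: move[4]->R => LURRRD (positions: [(0, 0), (-1, 0), (-1, 1), (0, 1), (1, 1), (2, 1), (2, 0)])
Fold: move[5]->U => LURRRU (positions: [(0, 0), (-1, 0), (-1, 1), (0, 1), (1, 1), (2, 1), (2, 2)])
Fold: move[0]->U => UURRRU (positions: [(0, 0), (0, 1), (0, 2), (1, 2), (2, 2), (3, 2), (3, 3)])
Fold: move[5]->D => UURRRD (positions: [(0, 0), (0, 1), (0, 2), (1, 2), (2, 2), (3, 2), (3, 1)])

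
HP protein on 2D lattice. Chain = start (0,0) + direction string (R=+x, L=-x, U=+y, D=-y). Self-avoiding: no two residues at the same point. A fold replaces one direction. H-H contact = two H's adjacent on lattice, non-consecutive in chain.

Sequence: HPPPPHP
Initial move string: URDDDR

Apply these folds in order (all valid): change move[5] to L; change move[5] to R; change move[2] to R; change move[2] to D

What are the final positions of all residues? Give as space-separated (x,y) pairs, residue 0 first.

Answer: (0,0) (0,1) (1,1) (1,0) (1,-1) (1,-2) (2,-2)

Derivation:
Initial moves: URDDDR
Fold: move[5]->L => URDDDL (positions: [(0, 0), (0, 1), (1, 1), (1, 0), (1, -1), (1, -2), (0, -2)])
Fold: move[5]->R => URDDDR (positions: [(0, 0), (0, 1), (1, 1), (1, 0), (1, -1), (1, -2), (2, -2)])
Fold: move[2]->R => URRDDR (positions: [(0, 0), (0, 1), (1, 1), (2, 1), (2, 0), (2, -1), (3, -1)])
Fold: move[2]->D => URDDDR (positions: [(0, 0), (0, 1), (1, 1), (1, 0), (1, -1), (1, -2), (2, -2)])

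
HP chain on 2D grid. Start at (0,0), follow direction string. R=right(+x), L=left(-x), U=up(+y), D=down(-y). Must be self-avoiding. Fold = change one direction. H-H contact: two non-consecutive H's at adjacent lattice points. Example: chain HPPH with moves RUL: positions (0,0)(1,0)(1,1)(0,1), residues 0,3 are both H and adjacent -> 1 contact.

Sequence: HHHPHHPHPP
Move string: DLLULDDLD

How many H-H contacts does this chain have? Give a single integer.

Positions: [(0, 0), (0, -1), (-1, -1), (-2, -1), (-2, 0), (-3, 0), (-3, -1), (-3, -2), (-4, -2), (-4, -3)]
No H-H contacts found.

Answer: 0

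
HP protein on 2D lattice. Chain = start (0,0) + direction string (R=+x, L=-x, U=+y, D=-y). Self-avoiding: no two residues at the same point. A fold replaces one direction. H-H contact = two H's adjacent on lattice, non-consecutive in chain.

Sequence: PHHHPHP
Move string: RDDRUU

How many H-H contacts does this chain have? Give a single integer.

Answer: 1

Derivation:
Positions: [(0, 0), (1, 0), (1, -1), (1, -2), (2, -2), (2, -1), (2, 0)]
H-H contact: residue 2 @(1,-1) - residue 5 @(2, -1)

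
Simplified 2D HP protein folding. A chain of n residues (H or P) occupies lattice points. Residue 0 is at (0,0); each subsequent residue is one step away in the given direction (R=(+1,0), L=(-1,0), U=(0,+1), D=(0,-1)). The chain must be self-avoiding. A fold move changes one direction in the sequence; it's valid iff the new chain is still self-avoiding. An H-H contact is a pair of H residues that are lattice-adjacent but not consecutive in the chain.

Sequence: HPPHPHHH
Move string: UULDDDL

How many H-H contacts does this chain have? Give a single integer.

Positions: [(0, 0), (0, 1), (0, 2), (-1, 2), (-1, 1), (-1, 0), (-1, -1), (-2, -1)]
H-H contact: residue 0 @(0,0) - residue 5 @(-1, 0)

Answer: 1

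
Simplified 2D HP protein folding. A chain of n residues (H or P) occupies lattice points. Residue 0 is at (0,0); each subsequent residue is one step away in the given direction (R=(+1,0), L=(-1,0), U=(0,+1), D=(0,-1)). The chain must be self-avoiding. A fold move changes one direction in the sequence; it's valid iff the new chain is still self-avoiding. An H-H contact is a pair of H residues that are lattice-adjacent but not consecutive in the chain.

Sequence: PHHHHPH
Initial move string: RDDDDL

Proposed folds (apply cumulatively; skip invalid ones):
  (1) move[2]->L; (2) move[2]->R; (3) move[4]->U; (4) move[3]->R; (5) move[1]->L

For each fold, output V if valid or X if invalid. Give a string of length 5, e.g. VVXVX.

Initial: RDDDDL -> [(0, 0), (1, 0), (1, -1), (1, -2), (1, -3), (1, -4), (0, -4)]
Fold 1: move[2]->L => RDLDDL VALID
Fold 2: move[2]->R => RDRDDL VALID
Fold 3: move[4]->U => RDRDUL INVALID (collision), skipped
Fold 4: move[3]->R => RDRRDL VALID
Fold 5: move[1]->L => RLRRDL INVALID (collision), skipped

Answer: VVXVX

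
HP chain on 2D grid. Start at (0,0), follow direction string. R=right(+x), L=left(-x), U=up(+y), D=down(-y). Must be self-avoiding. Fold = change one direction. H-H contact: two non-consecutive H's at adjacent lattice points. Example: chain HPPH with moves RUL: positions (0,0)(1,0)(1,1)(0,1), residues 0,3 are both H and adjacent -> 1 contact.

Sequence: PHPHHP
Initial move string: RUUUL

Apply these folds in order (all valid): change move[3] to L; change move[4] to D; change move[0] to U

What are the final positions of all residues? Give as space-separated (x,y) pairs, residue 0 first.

Initial moves: RUUUL
Fold: move[3]->L => RUULL (positions: [(0, 0), (1, 0), (1, 1), (1, 2), (0, 2), (-1, 2)])
Fold: move[4]->D => RUULD (positions: [(0, 0), (1, 0), (1, 1), (1, 2), (0, 2), (0, 1)])
Fold: move[0]->U => UUULD (positions: [(0, 0), (0, 1), (0, 2), (0, 3), (-1, 3), (-1, 2)])

Answer: (0,0) (0,1) (0,2) (0,3) (-1,3) (-1,2)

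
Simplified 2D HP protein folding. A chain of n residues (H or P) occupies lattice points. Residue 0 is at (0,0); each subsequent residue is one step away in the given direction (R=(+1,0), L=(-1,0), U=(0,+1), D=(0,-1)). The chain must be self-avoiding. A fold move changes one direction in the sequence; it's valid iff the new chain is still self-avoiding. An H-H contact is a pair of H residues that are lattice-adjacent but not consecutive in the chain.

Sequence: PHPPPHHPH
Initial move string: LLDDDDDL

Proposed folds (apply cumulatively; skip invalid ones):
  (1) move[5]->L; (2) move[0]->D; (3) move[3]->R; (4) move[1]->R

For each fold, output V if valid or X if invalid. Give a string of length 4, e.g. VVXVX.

Answer: VVVV

Derivation:
Initial: LLDDDDDL -> [(0, 0), (-1, 0), (-2, 0), (-2, -1), (-2, -2), (-2, -3), (-2, -4), (-2, -5), (-3, -5)]
Fold 1: move[5]->L => LLDDDLDL VALID
Fold 2: move[0]->D => DLDDDLDL VALID
Fold 3: move[3]->R => DLDRDLDL VALID
Fold 4: move[1]->R => DRDRDLDL VALID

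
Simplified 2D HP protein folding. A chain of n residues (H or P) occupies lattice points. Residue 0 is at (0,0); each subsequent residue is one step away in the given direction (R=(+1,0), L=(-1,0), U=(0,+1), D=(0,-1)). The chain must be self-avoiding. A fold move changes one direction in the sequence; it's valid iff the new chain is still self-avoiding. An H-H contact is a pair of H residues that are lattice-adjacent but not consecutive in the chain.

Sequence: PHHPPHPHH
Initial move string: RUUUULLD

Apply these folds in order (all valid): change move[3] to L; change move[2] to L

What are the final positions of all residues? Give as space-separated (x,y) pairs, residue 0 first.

Initial moves: RUUUULLD
Fold: move[3]->L => RUULULLD (positions: [(0, 0), (1, 0), (1, 1), (1, 2), (0, 2), (0, 3), (-1, 3), (-2, 3), (-2, 2)])
Fold: move[2]->L => RULLULLD (positions: [(0, 0), (1, 0), (1, 1), (0, 1), (-1, 1), (-1, 2), (-2, 2), (-3, 2), (-3, 1)])

Answer: (0,0) (1,0) (1,1) (0,1) (-1,1) (-1,2) (-2,2) (-3,2) (-3,1)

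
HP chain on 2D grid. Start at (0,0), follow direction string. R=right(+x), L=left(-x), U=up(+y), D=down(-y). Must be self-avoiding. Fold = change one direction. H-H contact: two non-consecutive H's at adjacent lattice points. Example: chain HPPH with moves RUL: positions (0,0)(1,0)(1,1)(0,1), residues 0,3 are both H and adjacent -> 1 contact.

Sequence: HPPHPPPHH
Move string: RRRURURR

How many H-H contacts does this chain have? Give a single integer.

Answer: 0

Derivation:
Positions: [(0, 0), (1, 0), (2, 0), (3, 0), (3, 1), (4, 1), (4, 2), (5, 2), (6, 2)]
No H-H contacts found.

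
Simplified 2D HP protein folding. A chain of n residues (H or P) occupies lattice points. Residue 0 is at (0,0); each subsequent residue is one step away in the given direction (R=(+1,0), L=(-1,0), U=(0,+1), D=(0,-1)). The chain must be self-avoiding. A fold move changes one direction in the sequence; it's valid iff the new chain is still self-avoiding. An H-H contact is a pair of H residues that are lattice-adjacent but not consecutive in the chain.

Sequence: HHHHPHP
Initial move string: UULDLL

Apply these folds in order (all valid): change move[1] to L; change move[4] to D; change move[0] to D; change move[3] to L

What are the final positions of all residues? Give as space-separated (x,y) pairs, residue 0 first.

Initial moves: UULDLL
Fold: move[1]->L => ULLDLL (positions: [(0, 0), (0, 1), (-1, 1), (-2, 1), (-2, 0), (-3, 0), (-4, 0)])
Fold: move[4]->D => ULLDDL (positions: [(0, 0), (0, 1), (-1, 1), (-2, 1), (-2, 0), (-2, -1), (-3, -1)])
Fold: move[0]->D => DLLDDL (positions: [(0, 0), (0, -1), (-1, -1), (-2, -1), (-2, -2), (-2, -3), (-3, -3)])
Fold: move[3]->L => DLLLDL (positions: [(0, 0), (0, -1), (-1, -1), (-2, -1), (-3, -1), (-3, -2), (-4, -2)])

Answer: (0,0) (0,-1) (-1,-1) (-2,-1) (-3,-1) (-3,-2) (-4,-2)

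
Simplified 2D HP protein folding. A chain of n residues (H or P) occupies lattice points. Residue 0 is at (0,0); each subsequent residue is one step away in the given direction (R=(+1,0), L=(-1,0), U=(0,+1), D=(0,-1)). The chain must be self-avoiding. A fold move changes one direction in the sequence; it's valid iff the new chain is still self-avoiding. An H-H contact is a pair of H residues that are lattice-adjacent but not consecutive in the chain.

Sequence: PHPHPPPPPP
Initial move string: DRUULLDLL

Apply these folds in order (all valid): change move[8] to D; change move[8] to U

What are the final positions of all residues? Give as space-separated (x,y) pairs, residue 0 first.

Answer: (0,0) (0,-1) (1,-1) (1,0) (1,1) (0,1) (-1,1) (-1,0) (-2,0) (-2,1)

Derivation:
Initial moves: DRUULLDLL
Fold: move[8]->D => DRUULLDLD (positions: [(0, 0), (0, -1), (1, -1), (1, 0), (1, 1), (0, 1), (-1, 1), (-1, 0), (-2, 0), (-2, -1)])
Fold: move[8]->U => DRUULLDLU (positions: [(0, 0), (0, -1), (1, -1), (1, 0), (1, 1), (0, 1), (-1, 1), (-1, 0), (-2, 0), (-2, 1)])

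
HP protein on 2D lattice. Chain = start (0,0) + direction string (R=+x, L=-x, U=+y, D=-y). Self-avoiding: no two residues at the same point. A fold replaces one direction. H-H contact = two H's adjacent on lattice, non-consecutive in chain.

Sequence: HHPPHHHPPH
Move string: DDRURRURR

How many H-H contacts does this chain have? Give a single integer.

Positions: [(0, 0), (0, -1), (0, -2), (1, -2), (1, -1), (2, -1), (3, -1), (3, 0), (4, 0), (5, 0)]
H-H contact: residue 1 @(0,-1) - residue 4 @(1, -1)

Answer: 1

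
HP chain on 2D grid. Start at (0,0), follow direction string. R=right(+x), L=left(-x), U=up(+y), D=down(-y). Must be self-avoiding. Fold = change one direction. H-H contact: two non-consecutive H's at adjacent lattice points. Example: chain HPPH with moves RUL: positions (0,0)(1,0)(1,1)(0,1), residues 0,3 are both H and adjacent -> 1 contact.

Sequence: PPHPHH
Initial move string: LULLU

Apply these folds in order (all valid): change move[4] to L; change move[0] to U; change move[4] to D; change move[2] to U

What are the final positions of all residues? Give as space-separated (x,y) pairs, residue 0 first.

Answer: (0,0) (0,1) (0,2) (0,3) (-1,3) (-1,2)

Derivation:
Initial moves: LULLU
Fold: move[4]->L => LULLL (positions: [(0, 0), (-1, 0), (-1, 1), (-2, 1), (-3, 1), (-4, 1)])
Fold: move[0]->U => UULLL (positions: [(0, 0), (0, 1), (0, 2), (-1, 2), (-2, 2), (-3, 2)])
Fold: move[4]->D => UULLD (positions: [(0, 0), (0, 1), (0, 2), (-1, 2), (-2, 2), (-2, 1)])
Fold: move[2]->U => UUULD (positions: [(0, 0), (0, 1), (0, 2), (0, 3), (-1, 3), (-1, 2)])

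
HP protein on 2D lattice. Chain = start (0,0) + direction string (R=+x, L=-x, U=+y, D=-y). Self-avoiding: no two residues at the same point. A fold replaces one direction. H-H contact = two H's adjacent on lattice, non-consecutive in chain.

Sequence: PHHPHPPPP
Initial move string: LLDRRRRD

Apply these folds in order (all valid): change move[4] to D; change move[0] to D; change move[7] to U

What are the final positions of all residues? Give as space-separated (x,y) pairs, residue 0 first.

Answer: (0,0) (0,-1) (-1,-1) (-1,-2) (0,-2) (0,-3) (1,-3) (2,-3) (2,-2)

Derivation:
Initial moves: LLDRRRRD
Fold: move[4]->D => LLDRDRRD (positions: [(0, 0), (-1, 0), (-2, 0), (-2, -1), (-1, -1), (-1, -2), (0, -2), (1, -2), (1, -3)])
Fold: move[0]->D => DLDRDRRD (positions: [(0, 0), (0, -1), (-1, -1), (-1, -2), (0, -2), (0, -3), (1, -3), (2, -3), (2, -4)])
Fold: move[7]->U => DLDRDRRU (positions: [(0, 0), (0, -1), (-1, -1), (-1, -2), (0, -2), (0, -3), (1, -3), (2, -3), (2, -2)])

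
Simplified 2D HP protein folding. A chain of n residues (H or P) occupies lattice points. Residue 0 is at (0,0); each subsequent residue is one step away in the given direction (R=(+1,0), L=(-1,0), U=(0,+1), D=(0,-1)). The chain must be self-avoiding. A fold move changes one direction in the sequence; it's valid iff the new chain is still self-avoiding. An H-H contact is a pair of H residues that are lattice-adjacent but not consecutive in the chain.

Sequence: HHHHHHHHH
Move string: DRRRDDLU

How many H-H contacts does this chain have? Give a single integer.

Positions: [(0, 0), (0, -1), (1, -1), (2, -1), (3, -1), (3, -2), (3, -3), (2, -3), (2, -2)]
H-H contact: residue 3 @(2,-1) - residue 8 @(2, -2)
H-H contact: residue 5 @(3,-2) - residue 8 @(2, -2)

Answer: 2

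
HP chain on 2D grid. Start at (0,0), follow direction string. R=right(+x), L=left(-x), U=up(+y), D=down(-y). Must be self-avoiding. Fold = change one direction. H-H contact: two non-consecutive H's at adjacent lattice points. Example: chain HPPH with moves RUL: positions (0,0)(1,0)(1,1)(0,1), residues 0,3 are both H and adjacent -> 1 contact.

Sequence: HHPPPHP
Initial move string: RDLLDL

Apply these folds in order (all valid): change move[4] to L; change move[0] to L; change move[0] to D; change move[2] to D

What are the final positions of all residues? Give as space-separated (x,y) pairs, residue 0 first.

Initial moves: RDLLDL
Fold: move[4]->L => RDLLLL (positions: [(0, 0), (1, 0), (1, -1), (0, -1), (-1, -1), (-2, -1), (-3, -1)])
Fold: move[0]->L => LDLLLL (positions: [(0, 0), (-1, 0), (-1, -1), (-2, -1), (-3, -1), (-4, -1), (-5, -1)])
Fold: move[0]->D => DDLLLL (positions: [(0, 0), (0, -1), (0, -2), (-1, -2), (-2, -2), (-3, -2), (-4, -2)])
Fold: move[2]->D => DDDLLL (positions: [(0, 0), (0, -1), (0, -2), (0, -3), (-1, -3), (-2, -3), (-3, -3)])

Answer: (0,0) (0,-1) (0,-2) (0,-3) (-1,-3) (-2,-3) (-3,-3)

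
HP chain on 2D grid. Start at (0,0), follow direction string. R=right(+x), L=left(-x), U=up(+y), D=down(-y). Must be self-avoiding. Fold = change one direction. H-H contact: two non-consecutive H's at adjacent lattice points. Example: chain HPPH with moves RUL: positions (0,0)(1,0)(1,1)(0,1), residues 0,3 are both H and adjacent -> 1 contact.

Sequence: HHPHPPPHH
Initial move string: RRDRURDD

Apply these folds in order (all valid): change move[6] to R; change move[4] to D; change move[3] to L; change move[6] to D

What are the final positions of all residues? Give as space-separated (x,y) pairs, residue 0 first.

Initial moves: RRDRURDD
Fold: move[6]->R => RRDRURRD (positions: [(0, 0), (1, 0), (2, 0), (2, -1), (3, -1), (3, 0), (4, 0), (5, 0), (5, -1)])
Fold: move[4]->D => RRDRDRRD (positions: [(0, 0), (1, 0), (2, 0), (2, -1), (3, -1), (3, -2), (4, -2), (5, -2), (5, -3)])
Fold: move[3]->L => RRDLDRRD (positions: [(0, 0), (1, 0), (2, 0), (2, -1), (1, -1), (1, -2), (2, -2), (3, -2), (3, -3)])
Fold: move[6]->D => RRDLDRDD (positions: [(0, 0), (1, 0), (2, 0), (2, -1), (1, -1), (1, -2), (2, -2), (2, -3), (2, -4)])

Answer: (0,0) (1,0) (2,0) (2,-1) (1,-1) (1,-2) (2,-2) (2,-3) (2,-4)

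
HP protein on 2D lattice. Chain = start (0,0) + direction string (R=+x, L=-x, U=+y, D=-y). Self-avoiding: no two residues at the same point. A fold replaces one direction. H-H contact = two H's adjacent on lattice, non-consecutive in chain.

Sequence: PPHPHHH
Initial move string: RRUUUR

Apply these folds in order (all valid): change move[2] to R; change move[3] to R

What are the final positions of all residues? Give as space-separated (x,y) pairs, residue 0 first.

Initial moves: RRUUUR
Fold: move[2]->R => RRRUUR (positions: [(0, 0), (1, 0), (2, 0), (3, 0), (3, 1), (3, 2), (4, 2)])
Fold: move[3]->R => RRRRUR (positions: [(0, 0), (1, 0), (2, 0), (3, 0), (4, 0), (4, 1), (5, 1)])

Answer: (0,0) (1,0) (2,0) (3,0) (4,0) (4,1) (5,1)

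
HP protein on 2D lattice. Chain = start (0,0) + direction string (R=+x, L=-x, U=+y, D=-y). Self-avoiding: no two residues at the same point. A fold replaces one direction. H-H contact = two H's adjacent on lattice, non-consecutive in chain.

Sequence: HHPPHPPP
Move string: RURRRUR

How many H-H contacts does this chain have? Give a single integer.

Answer: 0

Derivation:
Positions: [(0, 0), (1, 0), (1, 1), (2, 1), (3, 1), (4, 1), (4, 2), (5, 2)]
No H-H contacts found.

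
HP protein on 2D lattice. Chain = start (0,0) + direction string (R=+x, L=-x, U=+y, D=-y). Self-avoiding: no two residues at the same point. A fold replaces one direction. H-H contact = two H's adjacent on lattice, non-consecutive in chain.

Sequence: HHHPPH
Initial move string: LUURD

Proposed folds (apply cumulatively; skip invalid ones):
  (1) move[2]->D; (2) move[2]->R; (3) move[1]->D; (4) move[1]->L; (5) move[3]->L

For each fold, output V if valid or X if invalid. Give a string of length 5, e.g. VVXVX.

Initial: LUURD -> [(0, 0), (-1, 0), (-1, 1), (-1, 2), (0, 2), (0, 1)]
Fold 1: move[2]->D => LUDRD INVALID (collision), skipped
Fold 2: move[2]->R => LURRD VALID
Fold 3: move[1]->D => LDRRD VALID
Fold 4: move[1]->L => LLRRD INVALID (collision), skipped
Fold 5: move[3]->L => LDRLD INVALID (collision), skipped

Answer: XVVXX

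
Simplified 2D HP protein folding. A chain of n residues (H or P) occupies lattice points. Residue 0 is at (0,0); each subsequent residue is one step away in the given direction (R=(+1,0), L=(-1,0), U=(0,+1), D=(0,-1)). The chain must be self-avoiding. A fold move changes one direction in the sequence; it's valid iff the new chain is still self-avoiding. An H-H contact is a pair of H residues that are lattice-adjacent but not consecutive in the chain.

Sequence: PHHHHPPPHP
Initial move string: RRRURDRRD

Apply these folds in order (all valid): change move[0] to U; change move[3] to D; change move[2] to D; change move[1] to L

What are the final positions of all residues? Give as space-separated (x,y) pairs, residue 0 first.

Answer: (0,0) (0,1) (-1,1) (-1,0) (-1,-1) (0,-1) (0,-2) (1,-2) (2,-2) (2,-3)

Derivation:
Initial moves: RRRURDRRD
Fold: move[0]->U => URRURDRRD (positions: [(0, 0), (0, 1), (1, 1), (2, 1), (2, 2), (3, 2), (3, 1), (4, 1), (5, 1), (5, 0)])
Fold: move[3]->D => URRDRDRRD (positions: [(0, 0), (0, 1), (1, 1), (2, 1), (2, 0), (3, 0), (3, -1), (4, -1), (5, -1), (5, -2)])
Fold: move[2]->D => URDDRDRRD (positions: [(0, 0), (0, 1), (1, 1), (1, 0), (1, -1), (2, -1), (2, -2), (3, -2), (4, -2), (4, -3)])
Fold: move[1]->L => ULDDRDRRD (positions: [(0, 0), (0, 1), (-1, 1), (-1, 0), (-1, -1), (0, -1), (0, -2), (1, -2), (2, -2), (2, -3)])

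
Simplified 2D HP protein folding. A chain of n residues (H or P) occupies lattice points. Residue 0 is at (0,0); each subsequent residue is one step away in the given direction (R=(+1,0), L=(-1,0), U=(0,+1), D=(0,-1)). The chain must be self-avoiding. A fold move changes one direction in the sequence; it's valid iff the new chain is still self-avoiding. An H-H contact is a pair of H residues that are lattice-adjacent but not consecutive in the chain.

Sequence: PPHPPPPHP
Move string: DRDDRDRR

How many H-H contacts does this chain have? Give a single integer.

Positions: [(0, 0), (0, -1), (1, -1), (1, -2), (1, -3), (2, -3), (2, -4), (3, -4), (4, -4)]
No H-H contacts found.

Answer: 0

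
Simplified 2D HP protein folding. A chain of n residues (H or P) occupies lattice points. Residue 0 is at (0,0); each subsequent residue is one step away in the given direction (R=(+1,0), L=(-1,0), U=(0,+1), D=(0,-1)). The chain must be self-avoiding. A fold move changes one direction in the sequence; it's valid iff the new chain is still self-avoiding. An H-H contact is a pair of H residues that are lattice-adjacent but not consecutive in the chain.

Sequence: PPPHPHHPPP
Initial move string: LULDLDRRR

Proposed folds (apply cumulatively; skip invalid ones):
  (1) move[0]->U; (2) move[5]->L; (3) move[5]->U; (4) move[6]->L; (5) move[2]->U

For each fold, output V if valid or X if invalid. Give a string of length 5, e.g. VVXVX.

Initial: LULDLDRRR -> [(0, 0), (-1, 0), (-1, 1), (-2, 1), (-2, 0), (-3, 0), (-3, -1), (-2, -1), (-1, -1), (0, -1)]
Fold 1: move[0]->U => UULDLDRRR INVALID (collision), skipped
Fold 2: move[5]->L => LULDLLRRR INVALID (collision), skipped
Fold 3: move[5]->U => LULDLURRR INVALID (collision), skipped
Fold 4: move[6]->L => LULDLDLRR INVALID (collision), skipped
Fold 5: move[2]->U => LUUDLDRRR INVALID (collision), skipped

Answer: XXXXX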